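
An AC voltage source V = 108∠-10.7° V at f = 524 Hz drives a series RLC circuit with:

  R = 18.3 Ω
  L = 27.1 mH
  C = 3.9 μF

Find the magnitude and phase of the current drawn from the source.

Step 1 — Angular frequency: ω = 2π·f = 2π·524 = 3292 rad/s.
Step 2 — Component impedances:
  R: Z = R = 18.3 Ω
  L: Z = jωL = j·3292·0.0271 = 0 + j89.22 Ω
  C: Z = 1/(jωC) = -j/(ω·C) = 0 - j77.88 Ω
Step 3 — Series combination: Z_total = R + L + C = 18.3 + j11.34 Ω = 21.53∠31.8° Ω.
Step 4 — Source phasor: V = 108∠-10.7° V = 106.1 - j20.05 V.
Step 5 — Ohm's law: I = V / Z_total = (106.1 - j20.05) / (18.3 + j11.34) = 3.699 - j3.388 A.
Step 6 — Convert to polar: |I| = 5.016 A, ∠I = -42.5°.

I = 5.016∠-42.5° A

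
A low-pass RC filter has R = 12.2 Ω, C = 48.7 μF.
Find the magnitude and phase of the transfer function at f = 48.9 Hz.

Step 1 — Angular frequency: ω = 2π·48.9 = 307.2 rad/s.
Step 2 — Transfer function: H(jω) = 1/(1 + jωRC).
Step 3 — Denominator: 1 + jωRC = 1 + j·307.2·12.2·4.87e-05 = 1 + j0.1825.
Step 4 — H = 0.9678 - j0.1767.
Step 5 — Magnitude: |H| = 0.9837 (-0.1 dB); phase: φ = -10.3°.

|H| = 0.9837 (-0.1 dB), φ = -10.3°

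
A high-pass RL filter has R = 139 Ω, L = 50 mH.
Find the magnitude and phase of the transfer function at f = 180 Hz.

Step 1 — Angular frequency: ω = 2π·180 = 1131 rad/s.
Step 2 — Transfer function: H(jω) = jωL/(R + jωL).
Step 3 — Numerator jωL = j·56.55; denominator R + jωL = 139 + j56.55.
Step 4 — H = 0.142 + j0.3491.
Step 5 — Magnitude: |H| = 0.3768 (-8.5 dB); phase: φ = 67.9°.

|H| = 0.3768 (-8.5 dB), φ = 67.9°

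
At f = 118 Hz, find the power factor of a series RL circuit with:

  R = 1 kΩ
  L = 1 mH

Step 1 — Angular frequency: ω = 2π·f = 2π·118 = 741.4 rad/s.
Step 2 — Component impedances:
  R: Z = R = 1000 Ω
  L: Z = jωL = j·741.4·0.001 = 0 + j0.7414 Ω
Step 3 — Series combination: Z_total = R + L = 1000 + j0.7414 Ω = 1000∠0.0° Ω.
Step 4 — Power factor: PF = cos(φ) = Re(Z)/|Z| = 1000/1000 = 1.
Step 5 — Type: Im(Z) = 0.7414 ⇒ lagging (phase φ = 0.0°).

PF = 1 (lagging, φ = 0.0°)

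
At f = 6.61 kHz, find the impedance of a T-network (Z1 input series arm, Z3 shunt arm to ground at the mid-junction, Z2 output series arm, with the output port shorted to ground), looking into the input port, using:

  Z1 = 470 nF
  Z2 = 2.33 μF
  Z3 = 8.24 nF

Step 1 — Angular frequency: ω = 2π·f = 2π·6610 = 4.153e+04 rad/s.
Step 2 — Component impedances:
  Z1: Z = 1/(jωC) = -j/(ω·C) = 0 - j51.23 Ω
  Z2: Z = 1/(jωC) = -j/(ω·C) = 0 - j10.33 Ω
  Z3: Z = 1/(jωC) = -j/(ω·C) = 0 - j2922 Ω
Step 3 — With the output port shorted to ground, the output series arm Z2 runs from the junction to ground; the shunt arm Z3 also runs from the junction to ground. They appear in parallel: Z3 || Z2 = 0 - j10.3 Ω.
Step 4 — Series with input arm Z1: Z_in = Z1 + (Z3 || Z2) = 0 - j61.53 Ω = 61.53∠-90.0° Ω.

Z = 0 - j61.53 Ω = 61.53∠-90.0° Ω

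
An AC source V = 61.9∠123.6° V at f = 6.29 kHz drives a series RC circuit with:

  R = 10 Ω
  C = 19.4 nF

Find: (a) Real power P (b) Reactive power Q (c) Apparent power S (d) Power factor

Step 1 — Angular frequency: ω = 2π·f = 2π·6290 = 3.952e+04 rad/s.
Step 2 — Component impedances:
  R: Z = R = 10 Ω
  C: Z = 1/(jωC) = -j/(ω·C) = 0 - j1304 Ω
Step 3 — Series combination: Z_total = R + C = 10 - j1304 Ω = 1304∠-89.6° Ω.
Step 4 — Source phasor: V = 61.9∠123.6° V = -34.25 + j51.56 V.
Step 5 — Current: I = V / Z = -0.03973 - j0.02596 A = 0.04746∠-146.8° A.
Step 6 — Complex power: S = V·I* = 0.02252 - j2.938 VA.
Step 7 — Real power: P = Re(S) = 0.02252 W.
Step 8 — Reactive power: Q = Im(S) = -2.938 VAR.
Step 9 — Apparent power: |S| = 2.938 VA.
Step 10 — Power factor: PF = P/|S| = 0.007667 (leading).

(a) P = 0.02252 W  (b) Q = -2.938 VAR  (c) S = 2.938 VA  (d) PF = 0.007667 (leading)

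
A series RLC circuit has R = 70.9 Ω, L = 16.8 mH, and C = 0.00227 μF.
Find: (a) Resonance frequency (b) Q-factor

Step 1 — Resonance condition Im(Z)=0 gives ω₀ = 1/√(LC).
Step 2 — ω₀ = 1/√(0.0168·2.27e-09) = 1.619e+05 rad/s.
Step 3 — f₀ = ω₀/(2π) = 2.577e+04 Hz.
Step 4 — Series Q: Q = ω₀L/R = 1.619e+05·0.0168/70.9 = 38.37.

(a) f₀ = 2.577e+04 Hz  (b) Q = 38.37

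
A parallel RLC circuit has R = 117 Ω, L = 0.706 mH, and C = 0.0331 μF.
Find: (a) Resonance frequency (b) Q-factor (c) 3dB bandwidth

Step 1 — Resonance: ω₀ = 1/√(LC) = 1/√(0.000706·3.31e-08) = 2.069e+05 rad/s.
Step 2 — f₀ = ω₀/(2π) = 3.292e+04 Hz.
Step 3 — Parallel Q: Q = R/(ω₀L) = 117/(2.069e+05·0.000706) = 0.8011.
Step 4 — Bandwidth: Δω = ω₀/Q = 2.582e+05 rad/s; BW = Δω/(2π) = 4.11e+04 Hz.

(a) f₀ = 3.292e+04 Hz  (b) Q = 0.8011  (c) BW = 4.11e+04 Hz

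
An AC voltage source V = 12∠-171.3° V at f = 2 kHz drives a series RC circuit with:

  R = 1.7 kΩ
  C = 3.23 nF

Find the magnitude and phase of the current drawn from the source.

Step 1 — Angular frequency: ω = 2π·f = 2π·2000 = 1.257e+04 rad/s.
Step 2 — Component impedances:
  R: Z = R = 1700 Ω
  C: Z = 1/(jωC) = -j/(ω·C) = 0 - j2.464e+04 Ω
Step 3 — Series combination: Z_total = R + C = 1700 - j2.464e+04 Ω = 2.47e+04∠-86.1° Ω.
Step 4 — Source phasor: V = 12∠-171.3° V = -11.86 - j1.815 V.
Step 5 — Ohm's law: I = V / Z_total = (-11.86 - j1.815) / (1700 - j2.464e+04) = 4.026e-05 - j0.0004842 A.
Step 6 — Convert to polar: |I| = 0.0004859 A, ∠I = -85.2°.

I = 0.0004859∠-85.2° A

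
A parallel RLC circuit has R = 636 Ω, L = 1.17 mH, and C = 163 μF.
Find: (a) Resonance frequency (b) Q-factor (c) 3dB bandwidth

Step 1 — Resonance: ω₀ = 1/√(LC) = 1/√(0.00117·0.000163) = 2290 rad/s.
Step 2 — f₀ = ω₀/(2π) = 364.4 Hz.
Step 3 — Parallel Q: Q = R/(ω₀L) = 636/(2290·0.00117) = 237.4.
Step 4 — Bandwidth: Δω = ω₀/Q = 9.646 rad/s; BW = Δω/(2π) = 1.535 Hz.

(a) f₀ = 364.4 Hz  (b) Q = 237.4  (c) BW = 1.535 Hz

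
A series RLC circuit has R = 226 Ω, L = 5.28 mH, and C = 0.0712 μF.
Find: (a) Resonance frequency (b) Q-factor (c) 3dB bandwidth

Step 1 — Resonance: ω₀ = 1/√(LC) = 1/√(0.00528·7.12e-08) = 5.158e+04 rad/s.
Step 2 — f₀ = ω₀/(2π) = 8208 Hz.
Step 3 — Series Q: Q = ω₀L/R = 5.158e+04·0.00528/226 = 1.205.
Step 4 — Bandwidth: Δω = ω₀/Q = 4.28e+04 rad/s; BW = Δω/(2π) = 6812 Hz.

(a) f₀ = 8208 Hz  (b) Q = 1.205  (c) BW = 6812 Hz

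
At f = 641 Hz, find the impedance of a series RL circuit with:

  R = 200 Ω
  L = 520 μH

Step 1 — Angular frequency: ω = 2π·f = 2π·641 = 4028 rad/s.
Step 2 — Component impedances:
  R: Z = R = 200 Ω
  L: Z = jωL = j·4028·0.00052 = 0 + j2.094 Ω
Step 3 — Series combination: Z_total = R + L = 200 + j2.094 Ω = 200∠0.6° Ω.

Z = 200 + j2.094 Ω = 200∠0.6° Ω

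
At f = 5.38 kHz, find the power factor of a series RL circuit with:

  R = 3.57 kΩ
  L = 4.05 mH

Step 1 — Angular frequency: ω = 2π·f = 2π·5380 = 3.38e+04 rad/s.
Step 2 — Component impedances:
  R: Z = R = 3570 Ω
  L: Z = jωL = j·3.38e+04·0.00405 = 0 + j136.9 Ω
Step 3 — Series combination: Z_total = R + L = 3570 + j136.9 Ω = 3573∠2.2° Ω.
Step 4 — Power factor: PF = cos(φ) = Re(Z)/|Z| = 3570/3572.6 = 0.9993.
Step 5 — Type: Im(Z) = 136.9 ⇒ lagging (phase φ = 2.2°).

PF = 0.9993 (lagging, φ = 2.2°)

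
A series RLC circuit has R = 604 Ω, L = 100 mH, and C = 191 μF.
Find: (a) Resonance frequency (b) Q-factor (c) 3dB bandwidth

Step 1 — Resonance: ω₀ = 1/√(LC) = 1/√(0.1·0.000191) = 228.8 rad/s.
Step 2 — f₀ = ω₀/(2π) = 36.42 Hz.
Step 3 — Series Q: Q = ω₀L/R = 228.8·0.1/604 = 0.03788.
Step 4 — Bandwidth: Δω = ω₀/Q = 6040 rad/s; BW = Δω/(2π) = 961.3 Hz.

(a) f₀ = 36.42 Hz  (b) Q = 0.03788  (c) BW = 961.3 Hz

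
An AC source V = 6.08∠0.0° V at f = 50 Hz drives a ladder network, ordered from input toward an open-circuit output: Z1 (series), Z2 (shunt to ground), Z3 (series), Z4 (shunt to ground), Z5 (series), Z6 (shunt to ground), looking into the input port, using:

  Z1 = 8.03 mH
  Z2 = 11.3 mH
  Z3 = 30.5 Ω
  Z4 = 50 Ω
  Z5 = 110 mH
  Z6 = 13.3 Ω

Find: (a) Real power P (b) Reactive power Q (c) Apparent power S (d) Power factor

Step 1 — Angular frequency: ω = 2π·f = 2π·50 = 314.2 rad/s.
Step 2 — Component impedances:
  Z1: Z = jωL = j·314.2·0.00803 = 0 + j2.523 Ω
  Z2: Z = jωL = j·314.2·0.0113 = 0 + j3.55 Ω
  Z3: Z = R = 30.5 Ω
  Z4: Z = R = 50 Ω
  Z5: Z = jωL = j·314.2·0.11 = 0 + j34.56 Ω
  Z6: Z = R = 13.3 Ω
Step 3 — Ladder network (open output): work backward from the far end, alternating series and parallel combinations. Z_in = 0.2166 + j5.986 Ω = 5.989∠87.9° Ω.
Step 4 — Source phasor: V = 6.08∠0.0° V = 6.08 V.
Step 5 — Current: I = V / Z = 0.03671 - j1.014 A = 1.015∠-87.9° A.
Step 6 — Complex power: S = V·I* = 0.2232 + j6.168 VA.
Step 7 — Real power: P = Re(S) = 0.2232 W.
Step 8 — Reactive power: Q = Im(S) = 6.168 VAR.
Step 9 — Apparent power: |S| = 6.172 VA.
Step 10 — Power factor: PF = P/|S| = 0.03616 (lagging).

(a) P = 0.2232 W  (b) Q = 6.168 VAR  (c) S = 6.172 VA  (d) PF = 0.03616 (lagging)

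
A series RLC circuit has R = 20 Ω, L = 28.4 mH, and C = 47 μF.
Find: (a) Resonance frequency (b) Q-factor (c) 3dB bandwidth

Step 1 — Resonance: ω₀ = 1/√(LC) = 1/√(0.0284·4.7e-05) = 865.5 rad/s.
Step 2 — f₀ = ω₀/(2π) = 137.8 Hz.
Step 3 — Series Q: Q = ω₀L/R = 865.5·0.0284/20 = 1.229.
Step 4 — Bandwidth: Δω = ω₀/Q = 704.2 rad/s; BW = Δω/(2π) = 112.1 Hz.

(a) f₀ = 137.8 Hz  (b) Q = 1.229  (c) BW = 112.1 Hz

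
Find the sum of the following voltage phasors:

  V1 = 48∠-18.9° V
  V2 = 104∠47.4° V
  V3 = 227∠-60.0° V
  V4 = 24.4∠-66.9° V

Step 1 — Convert each phasor to rectangular form:
  V1 = 48·(cos(-18.9°) + j·sin(-18.9°)) = 45.41 - j15.55 V
  V2 = 104·(cos(47.4°) + j·sin(47.4°)) = 70.4 + j76.55 V
  V3 = 227·(cos(-60.0°) + j·sin(-60.0°)) = 113.5 - j196.6 V
  V4 = 24.4·(cos(-66.9°) + j·sin(-66.9°)) = 9.573 - j22.44 V
Step 2 — Sum components: V_total = 238.9 - j158 V.
Step 3 — Convert to polar: |V_total| = 286.4 V, ∠V_total = -33.5°.

V_total = 286.4∠-33.5° V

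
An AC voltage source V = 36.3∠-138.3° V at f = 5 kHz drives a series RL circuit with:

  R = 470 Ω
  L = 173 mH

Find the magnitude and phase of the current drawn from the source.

Step 1 — Angular frequency: ω = 2π·f = 2π·5000 = 3.142e+04 rad/s.
Step 2 — Component impedances:
  R: Z = R = 470 Ω
  L: Z = jωL = j·3.142e+04·0.173 = 0 + j5435 Ω
Step 3 — Series combination: Z_total = R + L = 470 + j5435 Ω = 5455∠85.1° Ω.
Step 4 — Source phasor: V = 36.3∠-138.3° V = -27.1 - j24.15 V.
Step 5 — Ohm's law: I = V / Z_total = (-27.1 - j24.15) / (470 + j5435) = -0.004838 + j0.004568 A.
Step 6 — Convert to polar: |I| = 0.006654 A, ∠I = 136.6°.

I = 0.006654∠136.6° A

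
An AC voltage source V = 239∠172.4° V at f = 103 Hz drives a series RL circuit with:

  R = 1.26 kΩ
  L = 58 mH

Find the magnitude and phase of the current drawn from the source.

Step 1 — Angular frequency: ω = 2π·f = 2π·103 = 647.2 rad/s.
Step 2 — Component impedances:
  R: Z = R = 1260 Ω
  L: Z = jωL = j·647.2·0.058 = 0 + j37.54 Ω
Step 3 — Series combination: Z_total = R + L = 1260 + j37.54 Ω = 1261∠1.7° Ω.
Step 4 — Source phasor: V = 239∠172.4° V = -236.9 + j31.61 V.
Step 5 — Ohm's law: I = V / Z_total = (-236.9 + j31.61) / (1260 + j37.54) = -0.1871 + j0.03066 A.
Step 6 — Convert to polar: |I| = 0.1896 A, ∠I = 170.7°.

I = 0.1896∠170.7° A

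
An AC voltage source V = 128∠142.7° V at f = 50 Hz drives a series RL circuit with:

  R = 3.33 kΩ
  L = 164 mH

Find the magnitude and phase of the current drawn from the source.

Step 1 — Angular frequency: ω = 2π·f = 2π·50 = 314.2 rad/s.
Step 2 — Component impedances:
  R: Z = R = 3330 Ω
  L: Z = jωL = j·314.2·0.164 = 0 + j51.52 Ω
Step 3 — Series combination: Z_total = R + L = 3330 + j51.52 Ω = 3330∠0.9° Ω.
Step 4 — Source phasor: V = 128∠142.7° V = -101.8 + j77.57 V.
Step 5 — Ohm's law: I = V / Z_total = (-101.8 + j77.57) / (3330 + j51.52) = -0.03021 + j0.02376 A.
Step 6 — Convert to polar: |I| = 0.03843 A, ∠I = 141.8°.

I = 0.03843∠141.8° A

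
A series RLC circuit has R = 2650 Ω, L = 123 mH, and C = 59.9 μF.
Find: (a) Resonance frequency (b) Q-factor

Step 1 — Resonance condition Im(Z)=0 gives ω₀ = 1/√(LC).
Step 2 — ω₀ = 1/√(0.123·5.99e-05) = 368.4 rad/s.
Step 3 — f₀ = ω₀/(2π) = 58.63 Hz.
Step 4 — Series Q: Q = ω₀L/R = 368.4·0.123/2650 = 0.0171.

(a) f₀ = 58.63 Hz  (b) Q = 0.0171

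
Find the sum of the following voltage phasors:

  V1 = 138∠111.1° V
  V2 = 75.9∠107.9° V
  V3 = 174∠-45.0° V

Step 1 — Convert each phasor to rectangular form:
  V1 = 138·(cos(111.1°) + j·sin(111.1°)) = -49.68 + j128.7 V
  V2 = 75.9·(cos(107.9°) + j·sin(107.9°)) = -23.33 + j72.23 V
  V3 = 174·(cos(-45.0°) + j·sin(-45.0°)) = 123 - j123 V
Step 2 — Sum components: V_total = 50.03 + j77.94 V.
Step 3 — Convert to polar: |V_total| = 92.61 V, ∠V_total = 57.3°.

V_total = 92.61∠57.3° V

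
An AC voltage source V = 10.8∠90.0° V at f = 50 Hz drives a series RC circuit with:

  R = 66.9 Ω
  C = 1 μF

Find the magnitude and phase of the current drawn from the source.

Step 1 — Angular frequency: ω = 2π·f = 2π·50 = 314.2 rad/s.
Step 2 — Component impedances:
  R: Z = R = 66.9 Ω
  C: Z = 1/(jωC) = -j/(ω·C) = 0 - j3183 Ω
Step 3 — Series combination: Z_total = R + C = 66.9 - j3183 Ω = 3184∠-88.8° Ω.
Step 4 — Source phasor: V = 10.8∠90.0° V = 0 + j10.8 V.
Step 5 — Ohm's law: I = V / Z_total = (0 + j10.8) / (66.9 - j3183) = -0.003391 + j7.128e-05 A.
Step 6 — Convert to polar: |I| = 0.003392 A, ∠I = 178.8°.

I = 0.003392∠178.8° A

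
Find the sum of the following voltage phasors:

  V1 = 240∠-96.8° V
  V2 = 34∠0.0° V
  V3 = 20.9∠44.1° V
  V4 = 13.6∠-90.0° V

Step 1 — Convert each phasor to rectangular form:
  V1 = 240·(cos(-96.8°) + j·sin(-96.8°)) = -28.42 - j238.3 V
  V2 = 34·(cos(0.0°) + j·sin(0.0°)) = 34 V
  V3 = 20.9·(cos(44.1°) + j·sin(44.1°)) = 15.01 + j14.54 V
  V4 = 13.6·(cos(-90.0°) + j·sin(-90.0°)) = 0 - j13.6 V
Step 2 — Sum components: V_total = 20.59 - j237.4 V.
Step 3 — Convert to polar: |V_total| = 238.3 V, ∠V_total = -85.0°.

V_total = 238.3∠-85.0° V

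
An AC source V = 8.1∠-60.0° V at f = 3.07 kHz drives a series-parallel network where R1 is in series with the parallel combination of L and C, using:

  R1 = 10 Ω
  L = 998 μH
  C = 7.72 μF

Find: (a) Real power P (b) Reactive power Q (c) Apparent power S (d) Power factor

Step 1 — Angular frequency: ω = 2π·f = 2π·3070 = 1.929e+04 rad/s.
Step 2 — Component impedances:
  R1: Z = R = 10 Ω
  L: Z = jωL = j·1.929e+04·0.000998 = 0 + j19.25 Ω
  C: Z = 1/(jωC) = -j/(ω·C) = 0 - j6.715 Ω
Step 3 — Parallel branch: L || C = 1/(1/L + 1/C) = 0 - j10.31 Ω.
Step 4 — Series with R1: Z_total = R1 + (L || C) = 10 - j10.31 Ω = 14.36∠-45.9° Ω.
Step 5 — Source phasor: V = 8.1∠-60.0° V = 4.05 - j7.015 V.
Step 6 — Current: I = V / Z = 0.5468 - j0.1375 A = 0.5639∠-14.1° A.
Step 7 — Complex power: S = V·I* = 3.18 - j3.279 VA.
Step 8 — Real power: P = Re(S) = 3.18 W.
Step 9 — Reactive power: Q = Im(S) = -3.279 VAR.
Step 10 — Apparent power: |S| = 4.567 VA.
Step 11 — Power factor: PF = P/|S| = 0.6961 (leading).

(a) P = 3.18 W  (b) Q = -3.279 VAR  (c) S = 4.567 VA  (d) PF = 0.6961 (leading)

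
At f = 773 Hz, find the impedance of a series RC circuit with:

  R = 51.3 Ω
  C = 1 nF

Step 1 — Angular frequency: ω = 2π·f = 2π·773 = 4857 rad/s.
Step 2 — Component impedances:
  R: Z = R = 51.3 Ω
  C: Z = 1/(jωC) = -j/(ω·C) = 0 - j2.059e+05 Ω
Step 3 — Series combination: Z_total = R + C = 51.3 - j2.059e+05 Ω = 2.059e+05∠-90.0° Ω.

Z = 51.3 - j2.059e+05 Ω = 2.059e+05∠-90.0° Ω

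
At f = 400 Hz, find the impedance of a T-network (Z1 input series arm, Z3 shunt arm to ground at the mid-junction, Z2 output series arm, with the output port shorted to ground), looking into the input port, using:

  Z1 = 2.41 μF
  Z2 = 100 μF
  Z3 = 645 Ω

Step 1 — Angular frequency: ω = 2π·f = 2π·400 = 2513 rad/s.
Step 2 — Component impedances:
  Z1: Z = 1/(jωC) = -j/(ω·C) = 0 - j165.1 Ω
  Z2: Z = 1/(jωC) = -j/(ω·C) = 0 - j3.979 Ω
  Z3: Z = R = 645 Ω
Step 3 — With the output port shorted to ground, the output series arm Z2 runs from the junction to ground; the shunt arm Z3 also runs from the junction to ground. They appear in parallel: Z3 || Z2 = 0.02454 - j3.979 Ω.
Step 4 — Series with input arm Z1: Z_in = Z1 + (Z3 || Z2) = 0.02454 - j169.1 Ω = 169.1∠-90.0° Ω.

Z = 0.02454 - j169.1 Ω = 169.1∠-90.0° Ω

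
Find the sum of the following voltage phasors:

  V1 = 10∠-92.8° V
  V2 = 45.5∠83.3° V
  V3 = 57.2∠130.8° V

Step 1 — Convert each phasor to rectangular form:
  V1 = 10·(cos(-92.8°) + j·sin(-92.8°)) = -0.4885 - j9.988 V
  V2 = 45.5·(cos(83.3°) + j·sin(83.3°)) = 5.309 + j45.19 V
  V3 = 57.2·(cos(130.8°) + j·sin(130.8°)) = -37.38 + j43.3 V
Step 2 — Sum components: V_total = -32.56 + j78.5 V.
Step 3 — Convert to polar: |V_total| = 84.98 V, ∠V_total = 112.5°.

V_total = 84.98∠112.5° V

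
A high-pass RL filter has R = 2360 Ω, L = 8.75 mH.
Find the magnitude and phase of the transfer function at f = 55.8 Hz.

Step 1 — Angular frequency: ω = 2π·55.8 = 350.6 rad/s.
Step 2 — Transfer function: H(jω) = jωL/(R + jωL).
Step 3 — Numerator jωL = j·3.068; denominator R + jωL = 2360 + j3.068.
Step 4 — H = 1.69e-06 + j0.0013.
Step 5 — Magnitude: |H| = 0.0013 (-57.7 dB); phase: φ = 89.9°.

|H| = 0.0013 (-57.7 dB), φ = 89.9°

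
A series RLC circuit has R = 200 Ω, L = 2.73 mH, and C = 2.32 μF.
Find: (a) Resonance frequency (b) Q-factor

Step 1 — Resonance condition Im(Z)=0 gives ω₀ = 1/√(LC).
Step 2 — ω₀ = 1/√(0.00273·2.32e-06) = 1.257e+04 rad/s.
Step 3 — f₀ = ω₀/(2π) = 2000 Hz.
Step 4 — Series Q: Q = ω₀L/R = 1.257e+04·0.00273/200 = 0.1715.

(a) f₀ = 2000 Hz  (b) Q = 0.1715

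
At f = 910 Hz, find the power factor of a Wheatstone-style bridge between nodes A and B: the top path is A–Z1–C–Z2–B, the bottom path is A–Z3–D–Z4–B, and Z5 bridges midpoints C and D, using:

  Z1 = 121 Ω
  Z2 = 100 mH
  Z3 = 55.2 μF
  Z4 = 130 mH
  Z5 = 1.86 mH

Step 1 — Angular frequency: ω = 2π·f = 2π·910 = 5718 rad/s.
Step 2 — Component impedances:
  Z1: Z = R = 121 Ω
  Z2: Z = jωL = j·5718·0.1 = 0 + j571.8 Ω
  Z3: Z = 1/(jωC) = -j/(ω·C) = 0 - j3.168 Ω
  Z4: Z = jωL = j·5718·0.13 = 0 + j743.3 Ω
  Z5: Z = jωL = j·5718·0.00186 = 0 + j10.63 Ω
Step 3 — Bridge requires nodal analysis (the Z5 bridge couples midpoints C and D, so the two paths cannot be reduced to a simple series/parallel combination). Setting node B to ground and injecting 1 A at node A, the 3-node admittance system at A, C, D solves to V_A = Z_AB = 0.0643 + j323.4 Ω = 323.4∠90.0° Ω.
Step 4 — Power factor: PF = cos(φ) = Re(Z)/|Z| = 0.0643/323.4 = 0.0001988.
Step 5 — Type: Im(Z) = 323.4 ⇒ lagging (phase φ = 90.0°).

PF = 0.0001988 (lagging, φ = 90.0°)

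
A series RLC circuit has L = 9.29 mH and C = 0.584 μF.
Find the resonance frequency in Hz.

Step 1 — Resonance condition Im(Z)=0 gives ω₀ = 1/√(LC).
Step 2 — ω₀ = 1/√(0.00929·5.84e-07) = 1.358e+04 rad/s.
Step 3 — f₀ = ω₀/(2π) = 2161 Hz.

f₀ = 2161 Hz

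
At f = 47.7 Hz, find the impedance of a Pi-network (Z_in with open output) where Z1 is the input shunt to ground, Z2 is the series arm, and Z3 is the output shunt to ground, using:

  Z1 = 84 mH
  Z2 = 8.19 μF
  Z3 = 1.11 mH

Step 1 — Angular frequency: ω = 2π·f = 2π·47.7 = 299.7 rad/s.
Step 2 — Component impedances:
  Z1: Z = jωL = j·299.7·0.084 = 0 + j25.18 Ω
  Z2: Z = 1/(jωC) = -j/(ω·C) = 0 - j407.4 Ω
  Z3: Z = jωL = j·299.7·0.00111 = 0 + j0.3327 Ω
Step 3 — With open output, the series arm Z2 and the output shunt Z3 appear in series to ground: Z2 + Z3 = 0 - j407.1 Ω.
Step 4 — Parallel with input shunt Z1: Z_in = Z1 || (Z2 + Z3) = 0 + j26.84 Ω = 26.84∠90.0° Ω.

Z = 0 + j26.84 Ω = 26.84∠90.0° Ω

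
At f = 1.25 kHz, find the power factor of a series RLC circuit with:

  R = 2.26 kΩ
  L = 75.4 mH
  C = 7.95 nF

Step 1 — Angular frequency: ω = 2π·f = 2π·1250 = 7854 rad/s.
Step 2 — Component impedances:
  R: Z = R = 2260 Ω
  L: Z = jωL = j·7854·0.0754 = 0 + j592.2 Ω
  C: Z = 1/(jωC) = -j/(ω·C) = 0 - j1.602e+04 Ω
Step 3 — Series combination: Z_total = R + L + C = 2260 - j1.542e+04 Ω = 1.559e+04∠-81.7° Ω.
Step 4 — Power factor: PF = cos(φ) = Re(Z)/|Z| = 2260/1.559e+04 = 0.145.
Step 5 — Type: Im(Z) = -1.542e+04 ⇒ leading (phase φ = -81.7°).

PF = 0.145 (leading, φ = -81.7°)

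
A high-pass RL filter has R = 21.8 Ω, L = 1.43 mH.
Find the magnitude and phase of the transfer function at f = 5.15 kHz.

Step 1 — Angular frequency: ω = 2π·5150 = 3.236e+04 rad/s.
Step 2 — Transfer function: H(jω) = jωL/(R + jωL).
Step 3 — Numerator jωL = j·46.27; denominator R + jωL = 21.8 + j46.27.
Step 4 — H = 0.8184 + j0.3855.
Step 5 — Magnitude: |H| = 0.9046 (-0.9 dB); phase: φ = 25.2°.

|H| = 0.9046 (-0.9 dB), φ = 25.2°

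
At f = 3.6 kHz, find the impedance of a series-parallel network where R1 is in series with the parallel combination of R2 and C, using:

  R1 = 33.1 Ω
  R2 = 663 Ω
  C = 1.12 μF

Step 1 — Angular frequency: ω = 2π·f = 2π·3600 = 2.262e+04 rad/s.
Step 2 — Component impedances:
  R1: Z = R = 33.1 Ω
  R2: Z = R = 663 Ω
  C: Z = 1/(jωC) = -j/(ω·C) = 0 - j39.47 Ω
Step 3 — Parallel branch: R2 || C = 1/(1/R2 + 1/C) = 2.342 - j39.33 Ω.
Step 4 — Series with R1: Z_total = R1 + (R2 || C) = 35.44 - j39.33 Ω = 52.95∠-48.0° Ω.

Z = 35.44 - j39.33 Ω = 52.95∠-48.0° Ω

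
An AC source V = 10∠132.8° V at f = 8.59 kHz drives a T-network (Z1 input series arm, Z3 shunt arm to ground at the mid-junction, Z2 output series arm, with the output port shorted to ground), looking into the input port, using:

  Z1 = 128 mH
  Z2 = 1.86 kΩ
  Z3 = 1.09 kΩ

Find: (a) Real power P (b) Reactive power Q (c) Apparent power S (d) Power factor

Step 1 — Angular frequency: ω = 2π·f = 2π·8590 = 5.397e+04 rad/s.
Step 2 — Component impedances:
  Z1: Z = jωL = j·5.397e+04·0.128 = 0 + j6908 Ω
  Z2: Z = R = 1860 Ω
  Z3: Z = R = 1090 Ω
Step 3 — With the output port shorted to ground, the output series arm Z2 runs from the junction to ground; the shunt arm Z3 also runs from the junction to ground. They appear in parallel: Z3 || Z2 = 687.3 Ω.
Step 4 — Series with input arm Z1: Z_in = Z1 + (Z3 || Z2) = 687.3 + j6908 Ω = 6943∠84.3° Ω.
Step 5 — Source phasor: V = 10∠132.8° V = -6.794 + j7.337 V.
Step 6 — Current: I = V / Z = 0.0009548 + j0.001078 A = 0.00144∠48.5° A.
Step 7 — Complex power: S = V·I* = 0.001426 + j0.01433 VA.
Step 8 — Real power: P = Re(S) = 0.001426 W.
Step 9 — Reactive power: Q = Im(S) = 0.01433 VAR.
Step 10 — Apparent power: |S| = 0.0144 VA.
Step 11 — Power factor: PF = P/|S| = 0.09899 (lagging).

(a) P = 0.001426 W  (b) Q = 0.01433 VAR  (c) S = 0.0144 VA  (d) PF = 0.09899 (lagging)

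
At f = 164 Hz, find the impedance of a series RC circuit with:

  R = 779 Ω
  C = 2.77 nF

Step 1 — Angular frequency: ω = 2π·f = 2π·164 = 1030 rad/s.
Step 2 — Component impedances:
  R: Z = R = 779 Ω
  C: Z = 1/(jωC) = -j/(ω·C) = 0 - j3.503e+05 Ω
Step 3 — Series combination: Z_total = R + C = 779 - j3.503e+05 Ω = 3.503e+05∠-89.9° Ω.

Z = 779 - j3.503e+05 Ω = 3.503e+05∠-89.9° Ω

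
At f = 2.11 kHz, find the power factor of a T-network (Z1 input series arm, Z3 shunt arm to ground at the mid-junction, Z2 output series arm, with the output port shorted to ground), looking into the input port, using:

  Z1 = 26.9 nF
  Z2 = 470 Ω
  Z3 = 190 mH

Step 1 — Angular frequency: ω = 2π·f = 2π·2110 = 1.326e+04 rad/s.
Step 2 — Component impedances:
  Z1: Z = 1/(jωC) = -j/(ω·C) = 0 - j2804 Ω
  Z2: Z = R = 470 Ω
  Z3: Z = jωL = j·1.326e+04·0.19 = 0 + j2519 Ω
Step 3 — With the output port shorted to ground, the output series arm Z2 runs from the junction to ground; the shunt arm Z3 also runs from the junction to ground. They appear in parallel: Z3 || Z2 = 454.2 + j84.75 Ω.
Step 4 — Series with input arm Z1: Z_in = Z1 + (Z3 || Z2) = 454.2 - j2719 Ω = 2757∠-80.5° Ω.
Step 5 — Power factor: PF = cos(φ) = Re(Z)/|Z| = 454.2/2757 = 0.1647.
Step 6 — Type: Im(Z) = -2719 ⇒ leading (phase φ = -80.5°).

PF = 0.1647 (leading, φ = -80.5°)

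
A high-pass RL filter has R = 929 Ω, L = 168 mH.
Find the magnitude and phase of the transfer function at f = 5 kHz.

Step 1 — Angular frequency: ω = 2π·5000 = 3.142e+04 rad/s.
Step 2 — Transfer function: H(jω) = jωL/(R + jωL).
Step 3 — Numerator jωL = j·5278; denominator R + jωL = 929 + j5278.
Step 4 — H = 0.9699 + j0.1707.
Step 5 — Magnitude: |H| = 0.9849 (-0.1 dB); phase: φ = 10.0°.

|H| = 0.9849 (-0.1 dB), φ = 10.0°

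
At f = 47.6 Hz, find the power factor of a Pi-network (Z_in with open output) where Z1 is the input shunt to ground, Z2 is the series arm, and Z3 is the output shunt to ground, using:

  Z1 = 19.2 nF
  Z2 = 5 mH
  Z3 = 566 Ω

Step 1 — Angular frequency: ω = 2π·f = 2π·47.6 = 299.1 rad/s.
Step 2 — Component impedances:
  Z1: Z = 1/(jωC) = -j/(ω·C) = 0 - j1.741e+05 Ω
  Z2: Z = jωL = j·299.1·0.005 = 0 + j1.495 Ω
  Z3: Z = R = 566 Ω
Step 3 — With open output, the series arm Z2 and the output shunt Z3 appear in series to ground: Z2 + Z3 = 566 + j1.495 Ω.
Step 4 — Parallel with input shunt Z1: Z_in = Z1 || (Z2 + Z3) = 566 - j0.3442 Ω = 566∠-0.0° Ω.
Step 5 — Power factor: PF = cos(φ) = Re(Z)/|Z| = 566/566 = 1.
Step 6 — Type: Im(Z) = -0.3442 ⇒ leading (phase φ = -0.0°).

PF = 1 (leading, φ = -0.0°)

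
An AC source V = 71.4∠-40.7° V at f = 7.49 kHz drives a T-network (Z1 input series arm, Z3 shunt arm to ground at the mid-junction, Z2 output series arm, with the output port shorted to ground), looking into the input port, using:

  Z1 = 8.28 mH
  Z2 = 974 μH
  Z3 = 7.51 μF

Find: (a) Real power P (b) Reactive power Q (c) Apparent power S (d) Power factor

Step 1 — Angular frequency: ω = 2π·f = 2π·7490 = 4.706e+04 rad/s.
Step 2 — Component impedances:
  Z1: Z = jωL = j·4.706e+04·0.00828 = 0 + j389.7 Ω
  Z2: Z = jωL = j·4.706e+04·0.000974 = 0 + j45.84 Ω
  Z3: Z = 1/(jωC) = -j/(ω·C) = 0 - j2.829 Ω
Step 3 — With the output port shorted to ground, the output series arm Z2 runs from the junction to ground; the shunt arm Z3 also runs from the junction to ground. They appear in parallel: Z3 || Z2 = 0 - j3.016 Ω.
Step 4 — Series with input arm Z1: Z_in = Z1 + (Z3 || Z2) = 0 + j386.6 Ω = 386.6∠90.0° Ω.
Step 5 — Source phasor: V = 71.4∠-40.7° V = 54.13 - j46.56 V.
Step 6 — Current: I = V / Z = -0.1204 - j0.14 A = 0.1847∠-130.7° A.
Step 7 — Complex power: S = V·I* = 0 + j13.18 VA.
Step 8 — Real power: P = Re(S) = 0 W.
Step 9 — Reactive power: Q = Im(S) = 13.18 VAR.
Step 10 — Apparent power: |S| = 13.18 VA.
Step 11 — Power factor: PF = P/|S| = 0 (lagging).

(a) P = 0 W  (b) Q = 13.18 VAR  (c) S = 13.18 VA  (d) PF = 0 (lagging)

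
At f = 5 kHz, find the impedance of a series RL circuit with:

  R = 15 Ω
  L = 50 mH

Step 1 — Angular frequency: ω = 2π·f = 2π·5000 = 3.142e+04 rad/s.
Step 2 — Component impedances:
  R: Z = R = 15 Ω
  L: Z = jωL = j·3.142e+04·0.05 = 0 + j1571 Ω
Step 3 — Series combination: Z_total = R + L = 15 + j1571 Ω = 1571∠89.5° Ω.

Z = 15 + j1571 Ω = 1571∠89.5° Ω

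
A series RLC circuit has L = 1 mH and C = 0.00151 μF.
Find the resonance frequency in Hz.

Step 1 — Resonance condition Im(Z)=0 gives ω₀ = 1/√(LC).
Step 2 — ω₀ = 1/√(0.001·1.51e-09) = 8.138e+05 rad/s.
Step 3 — f₀ = ω₀/(2π) = 1.295e+05 Hz.

f₀ = 1.295e+05 Hz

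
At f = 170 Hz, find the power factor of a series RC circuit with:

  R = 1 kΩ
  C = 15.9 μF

Step 1 — Angular frequency: ω = 2π·f = 2π·170 = 1068 rad/s.
Step 2 — Component impedances:
  R: Z = R = 1000 Ω
  C: Z = 1/(jωC) = -j/(ω·C) = 0 - j58.88 Ω
Step 3 — Series combination: Z_total = R + C = 1000 - j58.88 Ω = 1002∠-3.4° Ω.
Step 4 — Power factor: PF = cos(φ) = Re(Z)/|Z| = 1000/1001.7 = 0.9983.
Step 5 — Type: Im(Z) = -58.88 ⇒ leading (phase φ = -3.4°).

PF = 0.9983 (leading, φ = -3.4°)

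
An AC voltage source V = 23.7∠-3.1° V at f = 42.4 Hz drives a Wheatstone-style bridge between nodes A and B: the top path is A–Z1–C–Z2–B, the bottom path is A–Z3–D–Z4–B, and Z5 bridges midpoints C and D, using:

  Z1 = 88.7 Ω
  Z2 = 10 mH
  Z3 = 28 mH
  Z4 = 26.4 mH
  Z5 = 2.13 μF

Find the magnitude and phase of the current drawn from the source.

Step 1 — Angular frequency: ω = 2π·f = 2π·42.4 = 266.4 rad/s.
Step 2 — Component impedances:
  Z1: Z = R = 88.7 Ω
  Z2: Z = jωL = j·266.4·0.01 = 0 + j2.664 Ω
  Z3: Z = jωL = j·266.4·0.028 = 0 + j7.459 Ω
  Z4: Z = jωL = j·266.4·0.0264 = 0 + j7.033 Ω
  Z5: Z = 1/(jωC) = -j/(ω·C) = 0 - j1762 Ω
Step 3 — Bridge requires nodal analysis (the Z5 bridge couples midpoints C and D, so the two paths cannot be reduced to a simple series/parallel combination). Setting node B to ground and injecting 1 A at node A, the 3-node admittance system at A, C, D solves to V_A = Z_AB = 2.294 + j14.08 Ω = 14.26∠80.7° Ω.
Step 4 — Source phasor: V = 23.7∠-3.1° V = 23.67 - j1.282 V.
Step 5 — Ohm's law: I = V / Z_total = (23.67 - j1.282) / (2.294 + j14.08) = 0.1783 - j1.652 A.
Step 6 — Convert to polar: |I| = 1.662 A, ∠I = -83.8°.

I = 1.662∠-83.8° A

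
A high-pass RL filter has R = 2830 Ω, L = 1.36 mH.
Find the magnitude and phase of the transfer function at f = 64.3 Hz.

Step 1 — Angular frequency: ω = 2π·64.3 = 404 rad/s.
Step 2 — Transfer function: H(jω) = jωL/(R + jωL).
Step 3 — Numerator jωL = j·0.5495; denominator R + jωL = 2830 + j0.5495.
Step 4 — H = 3.77e-08 + j0.0001942.
Step 5 — Magnitude: |H| = 0.0001942 (-74.2 dB); phase: φ = 90.0°.

|H| = 0.0001942 (-74.2 dB), φ = 90.0°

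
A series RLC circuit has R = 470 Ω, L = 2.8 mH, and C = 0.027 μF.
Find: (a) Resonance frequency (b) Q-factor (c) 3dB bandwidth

Step 1 — Resonance condition Im(Z)=0 gives ω₀ = 1/√(LC).
Step 2 — ω₀ = 1/√(0.0028·2.7e-08) = 1.15e+05 rad/s.
Step 3 — f₀ = ω₀/(2π) = 1.83e+04 Hz.
Step 4 — Series Q: Q = ω₀L/R = 1.15e+05·0.0028/470 = 0.6852.
Step 5 — 3dB bandwidth: Δω = ω₀/Q = 1.679e+05 rad/s; BW = Δω/(2π) = 2.672e+04 Hz.

(a) f₀ = 1.83e+04 Hz  (b) Q = 0.6852  (c) BW = 2.672e+04 Hz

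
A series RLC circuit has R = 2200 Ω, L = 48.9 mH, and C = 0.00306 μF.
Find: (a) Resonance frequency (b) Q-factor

Step 1 — Resonance condition Im(Z)=0 gives ω₀ = 1/√(LC).
Step 2 — ω₀ = 1/√(0.0489·3.06e-09) = 8.175e+04 rad/s.
Step 3 — f₀ = ω₀/(2π) = 1.301e+04 Hz.
Step 4 — Series Q: Q = ω₀L/R = 8.175e+04·0.0489/2200 = 1.817.

(a) f₀ = 1.301e+04 Hz  (b) Q = 1.817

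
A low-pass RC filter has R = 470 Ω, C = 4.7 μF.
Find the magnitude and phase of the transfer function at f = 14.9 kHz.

Step 1 — Angular frequency: ω = 2π·1.49e+04 = 9.362e+04 rad/s.
Step 2 — Transfer function: H(jω) = 1/(1 + jωRC).
Step 3 — Denominator: 1 + jωRC = 1 + j·9.362e+04·470·4.7e-06 = 1 + j206.8.
Step 4 — H = 2.338e-05 - j0.004835.
Step 5 — Magnitude: |H| = 0.004835 (-46.3 dB); phase: φ = -89.7°.

|H| = 0.004835 (-46.3 dB), φ = -89.7°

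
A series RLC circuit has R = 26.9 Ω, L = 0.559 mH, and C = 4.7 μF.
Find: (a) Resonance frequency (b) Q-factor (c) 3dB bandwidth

Step 1 — Resonance: ω₀ = 1/√(LC) = 1/√(0.000559·4.7e-06) = 1.951e+04 rad/s.
Step 2 — f₀ = ω₀/(2π) = 3105 Hz.
Step 3 — Series Q: Q = ω₀L/R = 1.951e+04·0.000559/26.9 = 0.4054.
Step 4 — Bandwidth: Δω = ω₀/Q = 4.812e+04 rad/s; BW = Δω/(2π) = 7659 Hz.

(a) f₀ = 3105 Hz  (b) Q = 0.4054  (c) BW = 7659 Hz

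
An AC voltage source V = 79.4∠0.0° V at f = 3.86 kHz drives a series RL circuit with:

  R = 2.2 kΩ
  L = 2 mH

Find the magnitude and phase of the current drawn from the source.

Step 1 — Angular frequency: ω = 2π·f = 2π·3860 = 2.425e+04 rad/s.
Step 2 — Component impedances:
  R: Z = R = 2200 Ω
  L: Z = jωL = j·2.425e+04·0.002 = 0 + j48.51 Ω
Step 3 — Series combination: Z_total = R + L = 2200 + j48.51 Ω = 2201∠1.3° Ω.
Step 4 — Source phasor: V = 79.4∠0.0° V = 79.4 V.
Step 5 — Ohm's law: I = V / Z_total = (79.4) / (2200 + j48.51) = 0.03607 - j0.0007954 A.
Step 6 — Convert to polar: |I| = 0.03608 A, ∠I = -1.3°.

I = 0.03608∠-1.3° A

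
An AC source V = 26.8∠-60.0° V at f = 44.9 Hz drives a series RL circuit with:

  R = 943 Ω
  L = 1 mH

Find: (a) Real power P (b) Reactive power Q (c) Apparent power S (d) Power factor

Step 1 — Angular frequency: ω = 2π·f = 2π·44.9 = 282.1 rad/s.
Step 2 — Component impedances:
  R: Z = R = 943 Ω
  L: Z = jωL = j·282.1·0.001 = 0 + j0.2821 Ω
Step 3 — Series combination: Z_total = R + L = 943 + j0.2821 Ω = 943∠0.0° Ω.
Step 4 — Source phasor: V = 26.8∠-60.0° V = 13.4 - j23.21 V.
Step 5 — Current: I = V / Z = 0.0142 - j0.02462 A = 0.02842∠-60.0° A.
Step 6 — Complex power: S = V·I* = 0.7617 + j0.0002279 VA.
Step 7 — Real power: P = Re(S) = 0.7617 W.
Step 8 — Reactive power: Q = Im(S) = 0.0002279 VAR.
Step 9 — Apparent power: |S| = 0.7617 VA.
Step 10 — Power factor: PF = P/|S| = 1 (lagging).

(a) P = 0.7617 W  (b) Q = 0.0002279 VAR  (c) S = 0.7617 VA  (d) PF = 1 (lagging)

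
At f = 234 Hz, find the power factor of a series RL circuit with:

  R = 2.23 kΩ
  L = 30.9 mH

Step 1 — Angular frequency: ω = 2π·f = 2π·234 = 1470 rad/s.
Step 2 — Component impedances:
  R: Z = R = 2230 Ω
  L: Z = jωL = j·1470·0.0309 = 0 + j45.43 Ω
Step 3 — Series combination: Z_total = R + L = 2230 + j45.43 Ω = 2230∠1.2° Ω.
Step 4 — Power factor: PF = cos(φ) = Re(Z)/|Z| = 2230/2230.5 = 0.9998.
Step 5 — Type: Im(Z) = 45.43 ⇒ lagging (phase φ = 1.2°).

PF = 0.9998 (lagging, φ = 1.2°)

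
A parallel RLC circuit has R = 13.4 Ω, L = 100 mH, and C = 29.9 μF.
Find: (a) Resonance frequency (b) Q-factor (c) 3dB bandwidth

Step 1 — Resonance: ω₀ = 1/√(LC) = 1/√(0.1·2.99e-05) = 578.3 rad/s.
Step 2 — f₀ = ω₀/(2π) = 92.04 Hz.
Step 3 — Parallel Q: Q = R/(ω₀L) = 13.4/(578.3·0.1) = 0.2317.
Step 4 — Bandwidth: Δω = ω₀/Q = 2496 rad/s; BW = Δω/(2π) = 397.2 Hz.

(a) f₀ = 92.04 Hz  (b) Q = 0.2317  (c) BW = 397.2 Hz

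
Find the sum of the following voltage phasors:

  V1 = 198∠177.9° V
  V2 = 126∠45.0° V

Step 1 — Convert each phasor to rectangular form:
  V1 = 198·(cos(177.9°) + j·sin(177.9°)) = -197.9 + j7.255 V
  V2 = 126·(cos(45.0°) + j·sin(45.0°)) = 89.1 + j89.1 V
Step 2 — Sum components: V_total = -108.8 + j96.35 V.
Step 3 — Convert to polar: |V_total| = 145.3 V, ∠V_total = 138.5°.

V_total = 145.3∠138.5° V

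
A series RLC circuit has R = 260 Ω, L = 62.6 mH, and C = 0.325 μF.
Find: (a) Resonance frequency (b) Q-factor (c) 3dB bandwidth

Step 1 — Resonance condition Im(Z)=0 gives ω₀ = 1/√(LC).
Step 2 — ω₀ = 1/√(0.0626·3.25e-07) = 7011 rad/s.
Step 3 — f₀ = ω₀/(2π) = 1116 Hz.
Step 4 — Series Q: Q = ω₀L/R = 7011·0.0626/260 = 1.688.
Step 5 — 3dB bandwidth: Δω = ω₀/Q = 4153 rad/s; BW = Δω/(2π) = 661 Hz.

(a) f₀ = 1116 Hz  (b) Q = 1.688  (c) BW = 661 Hz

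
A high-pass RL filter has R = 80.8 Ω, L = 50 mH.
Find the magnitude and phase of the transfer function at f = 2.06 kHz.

Step 1 — Angular frequency: ω = 2π·2060 = 1.294e+04 rad/s.
Step 2 — Transfer function: H(jω) = jωL/(R + jωL).
Step 3 — Numerator jωL = j·647.2; denominator R + jωL = 80.8 + j647.2.
Step 4 — H = 0.9847 + j0.1229.
Step 5 — Magnitude: |H| = 0.9923 (-0.1 dB); phase: φ = 7.1°.

|H| = 0.9923 (-0.1 dB), φ = 7.1°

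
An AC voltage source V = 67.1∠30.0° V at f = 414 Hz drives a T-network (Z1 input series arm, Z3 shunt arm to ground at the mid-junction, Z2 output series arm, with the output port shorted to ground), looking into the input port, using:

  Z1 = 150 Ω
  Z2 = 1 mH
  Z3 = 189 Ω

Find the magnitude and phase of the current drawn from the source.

Step 1 — Angular frequency: ω = 2π·f = 2π·414 = 2601 rad/s.
Step 2 — Component impedances:
  Z1: Z = R = 150 Ω
  Z2: Z = jωL = j·2601·0.001 = 0 + j2.601 Ω
  Z3: Z = R = 189 Ω
Step 3 — With the output port shorted to ground, the output series arm Z2 runs from the junction to ground; the shunt arm Z3 also runs from the junction to ground. They appear in parallel: Z3 || Z2 = 0.03579 + j2.601 Ω.
Step 4 — Series with input arm Z1: Z_in = Z1 + (Z3 || Z2) = 150 + j2.601 Ω = 150.1∠1.0° Ω.
Step 5 — Source phasor: V = 67.1∠30.0° V = 58.11 + j33.55 V.
Step 6 — Ohm's law: I = V / Z_total = (58.11 + j33.55) / (150 + j2.601) = 0.3911 + j0.2168 A.
Step 7 — Convert to polar: |I| = 0.4472 A, ∠I = 29.0°.

I = 0.4472∠29.0° A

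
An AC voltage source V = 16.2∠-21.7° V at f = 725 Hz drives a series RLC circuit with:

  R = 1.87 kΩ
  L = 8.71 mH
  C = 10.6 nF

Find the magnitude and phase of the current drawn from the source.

Step 1 — Angular frequency: ω = 2π·f = 2π·725 = 4555 rad/s.
Step 2 — Component impedances:
  R: Z = R = 1870 Ω
  L: Z = jωL = j·4555·0.00871 = 0 + j39.68 Ω
  C: Z = 1/(jωC) = -j/(ω·C) = 0 - j2.071e+04 Ω
Step 3 — Series combination: Z_total = R + L + C = 1870 - j2.067e+04 Ω = 2.075e+04∠-84.8° Ω.
Step 4 — Source phasor: V = 16.2∠-21.7° V = 15.05 - j5.99 V.
Step 5 — Ohm's law: I = V / Z_total = (15.05 - j5.99) / (1870 - j2.067e+04) = 0.0003528 + j0.0006963 A.
Step 6 — Convert to polar: |I| = 0.0007806 A, ∠I = 63.1°.

I = 0.0007806∠63.1° A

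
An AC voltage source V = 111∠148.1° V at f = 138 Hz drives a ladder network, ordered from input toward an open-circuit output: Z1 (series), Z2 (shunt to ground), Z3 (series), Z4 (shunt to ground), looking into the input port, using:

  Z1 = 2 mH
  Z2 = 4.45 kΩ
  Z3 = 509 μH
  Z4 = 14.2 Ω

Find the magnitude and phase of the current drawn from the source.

Step 1 — Angular frequency: ω = 2π·f = 2π·138 = 867.1 rad/s.
Step 2 — Component impedances:
  Z1: Z = jωL = j·867.1·0.002 = 0 + j1.734 Ω
  Z2: Z = R = 4450 Ω
  Z3: Z = jωL = j·867.1·0.000509 = 0 + j0.4413 Ω
  Z4: Z = R = 14.2 Ω
Step 3 — Ladder network (open output): work backward from the far end, alternating series and parallel combinations. Z_in = 14.15 + j2.173 Ω = 14.32∠8.7° Ω.
Step 4 — Source phasor: V = 111∠148.1° V = -94.24 + j58.66 V.
Step 5 — Ohm's law: I = V / Z_total = (-94.24 + j58.66) / (14.15 + j2.173) = -5.883 + j5.047 A.
Step 6 — Convert to polar: |I| = 7.751 A, ∠I = 139.4°.

I = 7.751∠139.4° A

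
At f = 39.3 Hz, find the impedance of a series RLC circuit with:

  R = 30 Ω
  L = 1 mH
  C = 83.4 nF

Step 1 — Angular frequency: ω = 2π·f = 2π·39.3 = 246.9 rad/s.
Step 2 — Component impedances:
  R: Z = R = 30 Ω
  L: Z = jωL = j·246.9·0.001 = 0 + j0.2469 Ω
  C: Z = 1/(jωC) = -j/(ω·C) = 0 - j4.856e+04 Ω
Step 3 — Series combination: Z_total = R + L + C = 30 - j4.856e+04 Ω = 4.856e+04∠-90.0° Ω.

Z = 30 - j4.856e+04 Ω = 4.856e+04∠-90.0° Ω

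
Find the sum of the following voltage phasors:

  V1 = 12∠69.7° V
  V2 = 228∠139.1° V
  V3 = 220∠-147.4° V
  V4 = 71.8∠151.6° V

Step 1 — Convert each phasor to rectangular form:
  V1 = 12·(cos(69.7°) + j·sin(69.7°)) = 4.163 + j11.25 V
  V2 = 228·(cos(139.1°) + j·sin(139.1°)) = -172.3 + j149.3 V
  V3 = 220·(cos(-147.4°) + j·sin(-147.4°)) = -185.3 - j118.5 V
  V4 = 71.8·(cos(151.6°) + j·sin(151.6°)) = -63.16 + j34.15 V
Step 2 — Sum components: V_total = -416.7 + j76.16 V.
Step 3 — Convert to polar: |V_total| = 423.6 V, ∠V_total = 169.6°.

V_total = 423.6∠169.6° V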